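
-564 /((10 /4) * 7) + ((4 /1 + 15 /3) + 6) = -603 /35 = -17.23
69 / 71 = 0.97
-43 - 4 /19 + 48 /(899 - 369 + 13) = -148297 /3439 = -43.12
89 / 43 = 2.07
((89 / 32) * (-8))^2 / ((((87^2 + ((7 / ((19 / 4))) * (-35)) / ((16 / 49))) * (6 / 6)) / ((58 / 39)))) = 4364471 / 43932642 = 0.10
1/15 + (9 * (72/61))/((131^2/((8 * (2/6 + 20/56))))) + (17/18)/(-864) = 39312536513/569805606720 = 0.07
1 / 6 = 0.17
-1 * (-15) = 15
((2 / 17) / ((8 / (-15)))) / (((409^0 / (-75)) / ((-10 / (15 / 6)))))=-66.18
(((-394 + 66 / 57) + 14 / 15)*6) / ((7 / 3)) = -670164 / 665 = -1007.77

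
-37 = -37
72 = 72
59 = 59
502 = 502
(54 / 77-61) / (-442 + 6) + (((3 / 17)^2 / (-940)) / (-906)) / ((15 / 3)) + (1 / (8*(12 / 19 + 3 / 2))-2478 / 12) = -57532143054098701 / 278871983497800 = -206.30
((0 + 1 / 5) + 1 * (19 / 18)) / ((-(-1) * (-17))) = -113 / 1530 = -0.07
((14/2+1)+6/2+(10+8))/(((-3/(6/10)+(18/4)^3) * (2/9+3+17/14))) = 29232/385151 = 0.08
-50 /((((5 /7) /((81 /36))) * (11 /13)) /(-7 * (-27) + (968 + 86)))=-231367.50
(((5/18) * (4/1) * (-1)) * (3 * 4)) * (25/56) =-125/21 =-5.95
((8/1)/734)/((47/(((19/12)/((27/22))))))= 418/1397169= 0.00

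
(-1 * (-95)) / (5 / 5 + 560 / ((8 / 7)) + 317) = 95 / 808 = 0.12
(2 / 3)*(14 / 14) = 2 / 3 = 0.67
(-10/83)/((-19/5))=50/1577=0.03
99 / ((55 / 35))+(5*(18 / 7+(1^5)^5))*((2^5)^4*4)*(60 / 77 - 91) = -3642228702043 / 539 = -6757381636.44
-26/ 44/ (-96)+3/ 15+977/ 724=2973317/ 1911360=1.56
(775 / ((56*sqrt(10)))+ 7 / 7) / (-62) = -5*sqrt(10) / 224 - 1 / 62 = -0.09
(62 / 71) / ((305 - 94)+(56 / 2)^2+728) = 62 / 122333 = 0.00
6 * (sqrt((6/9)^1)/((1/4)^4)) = 512 * sqrt(6) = 1254.14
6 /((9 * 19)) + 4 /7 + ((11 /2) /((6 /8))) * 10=9834 /133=73.94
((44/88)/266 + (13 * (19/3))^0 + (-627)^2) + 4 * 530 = 210273001/532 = 395250.00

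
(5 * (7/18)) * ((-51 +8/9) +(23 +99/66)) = -16135/324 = -49.80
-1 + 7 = 6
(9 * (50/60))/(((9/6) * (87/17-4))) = 85/19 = 4.47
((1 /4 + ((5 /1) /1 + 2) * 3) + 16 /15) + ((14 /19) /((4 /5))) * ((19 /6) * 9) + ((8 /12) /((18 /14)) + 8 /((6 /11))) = 17213 /270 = 63.75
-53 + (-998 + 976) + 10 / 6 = -220 / 3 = -73.33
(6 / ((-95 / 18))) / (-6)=18 / 95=0.19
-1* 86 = -86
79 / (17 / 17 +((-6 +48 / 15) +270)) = 395 / 1341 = 0.29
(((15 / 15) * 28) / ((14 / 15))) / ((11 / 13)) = 390 / 11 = 35.45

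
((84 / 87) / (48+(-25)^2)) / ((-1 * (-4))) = 7 / 19517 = 0.00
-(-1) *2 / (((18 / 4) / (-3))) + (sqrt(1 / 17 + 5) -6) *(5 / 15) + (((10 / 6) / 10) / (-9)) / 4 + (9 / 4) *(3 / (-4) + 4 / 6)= -1523 / 432 + sqrt(1462) / 51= -2.78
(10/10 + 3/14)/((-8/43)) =-731/112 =-6.53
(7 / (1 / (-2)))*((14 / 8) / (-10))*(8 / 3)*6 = 196 / 5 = 39.20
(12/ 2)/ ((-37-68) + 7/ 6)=-36/ 623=-0.06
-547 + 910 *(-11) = -10557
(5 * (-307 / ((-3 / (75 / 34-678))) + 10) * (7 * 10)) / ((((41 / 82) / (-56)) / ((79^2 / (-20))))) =-14378974043140 / 17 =-845822002537.65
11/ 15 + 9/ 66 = 287/ 330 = 0.87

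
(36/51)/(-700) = -3/2975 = -0.00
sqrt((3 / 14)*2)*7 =sqrt(21) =4.58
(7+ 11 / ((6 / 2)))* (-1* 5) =-160 / 3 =-53.33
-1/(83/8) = -8/83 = -0.10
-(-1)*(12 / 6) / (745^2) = 2 / 555025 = 0.00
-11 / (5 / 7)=-77 / 5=-15.40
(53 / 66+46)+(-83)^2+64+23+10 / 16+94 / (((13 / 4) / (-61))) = 18049301 / 3432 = 5259.12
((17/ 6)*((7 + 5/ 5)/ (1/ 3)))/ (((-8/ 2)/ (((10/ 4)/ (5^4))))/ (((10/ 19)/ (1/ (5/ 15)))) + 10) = -34/ 2845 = -0.01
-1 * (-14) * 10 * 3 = 420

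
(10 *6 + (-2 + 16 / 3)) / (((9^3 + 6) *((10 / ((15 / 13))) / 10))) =190 / 1911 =0.10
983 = 983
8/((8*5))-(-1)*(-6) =-5.80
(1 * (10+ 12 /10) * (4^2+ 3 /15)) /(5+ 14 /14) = 756 /25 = 30.24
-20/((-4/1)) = 5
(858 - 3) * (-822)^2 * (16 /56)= 1155419640 /7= 165059948.57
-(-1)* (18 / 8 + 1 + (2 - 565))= -2239 / 4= -559.75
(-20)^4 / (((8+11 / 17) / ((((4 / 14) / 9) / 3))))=5440000 / 27783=195.80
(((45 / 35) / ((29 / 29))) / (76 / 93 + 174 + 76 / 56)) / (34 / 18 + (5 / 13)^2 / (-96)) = 81476928 / 21070984319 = 0.00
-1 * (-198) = 198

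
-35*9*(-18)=5670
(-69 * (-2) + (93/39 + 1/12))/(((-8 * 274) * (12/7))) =-153391/4103424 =-0.04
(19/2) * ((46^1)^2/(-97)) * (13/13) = -20102/97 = -207.24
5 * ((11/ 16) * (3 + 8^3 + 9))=7205/ 4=1801.25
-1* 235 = -235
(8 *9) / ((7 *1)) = 72 / 7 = 10.29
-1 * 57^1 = -57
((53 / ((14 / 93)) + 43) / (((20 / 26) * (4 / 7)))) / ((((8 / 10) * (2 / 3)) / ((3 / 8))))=647127 / 1024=631.96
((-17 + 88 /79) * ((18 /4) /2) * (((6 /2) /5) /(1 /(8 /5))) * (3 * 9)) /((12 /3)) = -182979 /790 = -231.62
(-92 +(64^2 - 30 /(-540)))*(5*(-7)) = -2522555 /18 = -140141.94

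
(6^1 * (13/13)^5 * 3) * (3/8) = 27/4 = 6.75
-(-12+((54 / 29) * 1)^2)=7176 / 841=8.53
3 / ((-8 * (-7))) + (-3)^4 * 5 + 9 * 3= 24195 / 56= 432.05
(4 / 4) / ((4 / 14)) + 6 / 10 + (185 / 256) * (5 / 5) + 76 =103453 / 1280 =80.82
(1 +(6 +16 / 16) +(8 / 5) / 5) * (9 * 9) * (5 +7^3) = 5863104 / 25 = 234524.16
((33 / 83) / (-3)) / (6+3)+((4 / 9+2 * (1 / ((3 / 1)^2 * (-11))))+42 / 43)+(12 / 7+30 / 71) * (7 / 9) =76469497 / 25086501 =3.05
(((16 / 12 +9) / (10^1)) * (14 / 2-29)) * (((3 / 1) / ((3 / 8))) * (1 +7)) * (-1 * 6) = 43648 / 5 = 8729.60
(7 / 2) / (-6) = -7 / 12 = -0.58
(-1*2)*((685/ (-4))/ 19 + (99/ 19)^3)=-3633911/ 13718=-264.90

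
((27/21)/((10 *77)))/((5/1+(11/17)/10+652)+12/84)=153/60219929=0.00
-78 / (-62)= 39 / 31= 1.26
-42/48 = -0.88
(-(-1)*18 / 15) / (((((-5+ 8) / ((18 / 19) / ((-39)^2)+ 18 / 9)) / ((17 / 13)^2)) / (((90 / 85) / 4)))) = 982872 / 2713295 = 0.36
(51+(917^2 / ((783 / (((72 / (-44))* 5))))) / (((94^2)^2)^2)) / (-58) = -148756155916868643811 / 169173667513306376448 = -0.88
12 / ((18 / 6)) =4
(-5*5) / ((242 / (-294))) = 3675 / 121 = 30.37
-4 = -4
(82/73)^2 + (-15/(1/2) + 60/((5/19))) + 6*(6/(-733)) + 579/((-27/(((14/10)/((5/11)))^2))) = -92676607879/21972133125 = -4.22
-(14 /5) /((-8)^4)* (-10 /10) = 7 /10240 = 0.00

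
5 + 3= 8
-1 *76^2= -5776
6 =6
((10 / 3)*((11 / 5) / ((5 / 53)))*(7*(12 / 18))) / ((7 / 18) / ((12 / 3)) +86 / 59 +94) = 7704928 / 2029585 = 3.80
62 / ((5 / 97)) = 6014 / 5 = 1202.80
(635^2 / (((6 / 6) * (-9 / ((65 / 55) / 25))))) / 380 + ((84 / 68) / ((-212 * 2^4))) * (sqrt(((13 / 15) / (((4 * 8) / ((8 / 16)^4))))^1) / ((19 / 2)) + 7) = -3024086167 / 542329920 - 7 * sqrt(390) / 87649280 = -5.58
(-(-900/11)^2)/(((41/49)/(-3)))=119070000/4961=24001.21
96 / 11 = 8.73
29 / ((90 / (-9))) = -29 / 10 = -2.90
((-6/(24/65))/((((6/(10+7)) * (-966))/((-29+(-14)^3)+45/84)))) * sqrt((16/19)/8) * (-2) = 85780045 * sqrt(38)/6166944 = 85.74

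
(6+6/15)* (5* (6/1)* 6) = 1152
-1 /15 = -0.07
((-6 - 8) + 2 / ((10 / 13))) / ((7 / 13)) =-741 / 35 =-21.17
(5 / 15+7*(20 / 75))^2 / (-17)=-121 / 425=-0.28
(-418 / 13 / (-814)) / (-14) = -0.00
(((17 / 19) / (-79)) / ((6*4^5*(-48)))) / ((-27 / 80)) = -0.00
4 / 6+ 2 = 2.67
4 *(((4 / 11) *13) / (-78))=-8 / 33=-0.24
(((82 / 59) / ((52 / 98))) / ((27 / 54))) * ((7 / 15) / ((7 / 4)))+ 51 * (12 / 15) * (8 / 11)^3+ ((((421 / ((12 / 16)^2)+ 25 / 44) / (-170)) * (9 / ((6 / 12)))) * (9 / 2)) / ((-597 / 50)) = 1947069702587 / 41443522692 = 46.98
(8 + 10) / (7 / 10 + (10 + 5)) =180 / 157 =1.15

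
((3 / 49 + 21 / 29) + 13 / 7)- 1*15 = -17560 / 1421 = -12.36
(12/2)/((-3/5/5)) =-50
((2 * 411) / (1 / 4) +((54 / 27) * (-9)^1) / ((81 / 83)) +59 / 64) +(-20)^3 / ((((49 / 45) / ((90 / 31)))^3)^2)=-20311785724637820682382006605 / 7075695364223435643456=-2870641.64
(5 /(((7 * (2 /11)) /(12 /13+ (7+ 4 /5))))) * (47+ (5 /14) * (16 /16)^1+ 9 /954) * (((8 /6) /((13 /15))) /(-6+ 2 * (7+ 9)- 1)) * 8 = 250520688 /313495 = 799.12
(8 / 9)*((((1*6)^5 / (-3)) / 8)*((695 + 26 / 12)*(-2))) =401568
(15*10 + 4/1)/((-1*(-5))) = 154/5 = 30.80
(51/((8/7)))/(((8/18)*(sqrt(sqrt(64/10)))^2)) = 3213*sqrt(10)/256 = 39.69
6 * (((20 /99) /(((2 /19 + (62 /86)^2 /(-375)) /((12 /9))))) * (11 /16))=10.70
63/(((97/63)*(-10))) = -3969/970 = -4.09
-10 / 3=-3.33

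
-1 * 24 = -24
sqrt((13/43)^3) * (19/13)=19 * sqrt(559)/1849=0.24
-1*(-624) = 624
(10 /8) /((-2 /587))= -366.88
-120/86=-1.40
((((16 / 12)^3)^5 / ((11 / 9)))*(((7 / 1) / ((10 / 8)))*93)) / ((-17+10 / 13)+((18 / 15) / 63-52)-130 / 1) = -84812719194112 / 527215866903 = -160.87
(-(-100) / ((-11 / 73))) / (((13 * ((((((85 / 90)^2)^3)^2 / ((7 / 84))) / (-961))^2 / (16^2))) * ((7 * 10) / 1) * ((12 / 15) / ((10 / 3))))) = -6683069682921420769141110822936772608000 / 339788119985926516548147621238121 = -19668344.15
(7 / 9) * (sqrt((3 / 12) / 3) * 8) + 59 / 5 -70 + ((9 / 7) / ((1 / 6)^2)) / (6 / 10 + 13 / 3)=-63219 / 1295 + 28 * sqrt(3) / 27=-47.02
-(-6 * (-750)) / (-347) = 4500 / 347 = 12.97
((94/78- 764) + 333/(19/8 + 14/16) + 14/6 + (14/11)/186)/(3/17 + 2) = -11443159/37851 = -302.32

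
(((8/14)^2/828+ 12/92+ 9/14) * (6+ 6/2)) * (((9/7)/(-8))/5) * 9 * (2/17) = -254259/1072904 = -0.24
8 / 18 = 4 / 9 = 0.44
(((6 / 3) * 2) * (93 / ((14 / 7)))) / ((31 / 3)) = 18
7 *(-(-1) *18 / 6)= 21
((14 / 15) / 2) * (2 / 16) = 7 / 120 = 0.06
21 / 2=10.50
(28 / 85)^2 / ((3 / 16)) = 12544 / 21675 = 0.58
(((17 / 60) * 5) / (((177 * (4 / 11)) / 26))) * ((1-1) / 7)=0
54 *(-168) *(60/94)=-272160/47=-5790.64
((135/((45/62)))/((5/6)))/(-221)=-1116/1105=-1.01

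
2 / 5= 0.40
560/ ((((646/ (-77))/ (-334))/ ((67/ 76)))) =120617420/ 6137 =19654.13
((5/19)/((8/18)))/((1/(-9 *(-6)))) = 1215/38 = 31.97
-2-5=-7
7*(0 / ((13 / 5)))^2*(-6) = 0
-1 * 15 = -15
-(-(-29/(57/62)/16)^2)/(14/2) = 808201/1455552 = 0.56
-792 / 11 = -72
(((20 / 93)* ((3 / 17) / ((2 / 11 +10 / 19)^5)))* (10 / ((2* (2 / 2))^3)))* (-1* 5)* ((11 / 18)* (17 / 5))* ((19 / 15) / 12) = -416723239951205 / 1426412962013184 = -0.29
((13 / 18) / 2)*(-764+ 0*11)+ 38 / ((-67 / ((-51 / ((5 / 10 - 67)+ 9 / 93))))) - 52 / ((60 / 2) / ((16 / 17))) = -58653366557 / 211016835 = -277.96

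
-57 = -57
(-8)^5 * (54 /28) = -442368 /7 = -63195.43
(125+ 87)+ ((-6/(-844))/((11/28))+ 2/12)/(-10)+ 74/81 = 800489849/3760020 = 212.90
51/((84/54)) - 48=-213/14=-15.21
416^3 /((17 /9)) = 647921664 /17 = 38113039.06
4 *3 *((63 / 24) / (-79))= -63 / 158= -0.40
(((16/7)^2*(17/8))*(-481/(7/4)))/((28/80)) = -20933120/2401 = -8718.50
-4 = -4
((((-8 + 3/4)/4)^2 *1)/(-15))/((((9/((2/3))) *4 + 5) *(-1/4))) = 841/56640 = 0.01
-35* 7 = -245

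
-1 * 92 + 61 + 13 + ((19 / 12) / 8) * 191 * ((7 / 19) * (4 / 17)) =-6007 / 408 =-14.72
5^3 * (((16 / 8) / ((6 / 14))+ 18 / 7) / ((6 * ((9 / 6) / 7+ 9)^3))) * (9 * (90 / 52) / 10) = 931000 / 3100773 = 0.30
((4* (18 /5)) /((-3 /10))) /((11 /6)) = -288 /11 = -26.18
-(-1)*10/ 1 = 10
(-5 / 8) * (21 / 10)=-21 / 16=-1.31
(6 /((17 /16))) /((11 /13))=1248 /187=6.67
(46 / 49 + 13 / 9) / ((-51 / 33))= -11561 / 7497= -1.54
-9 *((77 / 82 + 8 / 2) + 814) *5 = -3021885 / 82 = -36852.26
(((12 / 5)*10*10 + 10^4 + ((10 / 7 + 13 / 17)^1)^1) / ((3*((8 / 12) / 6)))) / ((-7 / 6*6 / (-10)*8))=18282315 / 3332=5486.89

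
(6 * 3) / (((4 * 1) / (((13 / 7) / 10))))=117 / 140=0.84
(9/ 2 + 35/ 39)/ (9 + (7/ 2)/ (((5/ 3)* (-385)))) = 115775/ 192933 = 0.60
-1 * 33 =-33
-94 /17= -5.53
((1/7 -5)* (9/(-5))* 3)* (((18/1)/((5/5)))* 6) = 99144/35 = 2832.69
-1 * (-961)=961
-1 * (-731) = 731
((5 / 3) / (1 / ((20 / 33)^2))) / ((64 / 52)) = 1625 / 3267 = 0.50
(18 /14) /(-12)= -3 /28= -0.11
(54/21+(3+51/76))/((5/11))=36531/2660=13.73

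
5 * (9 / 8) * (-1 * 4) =-45 / 2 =-22.50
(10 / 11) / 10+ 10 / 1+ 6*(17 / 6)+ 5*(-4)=78 / 11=7.09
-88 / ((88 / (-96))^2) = -1152 / 11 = -104.73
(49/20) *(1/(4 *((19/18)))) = 441/760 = 0.58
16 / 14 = 8 / 7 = 1.14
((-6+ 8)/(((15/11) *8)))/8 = 11/480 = 0.02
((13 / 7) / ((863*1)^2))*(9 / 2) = 117 / 10426766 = 0.00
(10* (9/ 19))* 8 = 720/ 19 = 37.89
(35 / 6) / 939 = 35 / 5634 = 0.01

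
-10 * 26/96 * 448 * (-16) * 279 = 5416320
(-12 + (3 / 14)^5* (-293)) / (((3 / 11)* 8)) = -23925319 / 4302592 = -5.56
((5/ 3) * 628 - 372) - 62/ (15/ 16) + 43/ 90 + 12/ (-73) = 4000123/ 6570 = 608.85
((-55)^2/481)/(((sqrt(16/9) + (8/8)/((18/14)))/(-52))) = -108900/703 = -154.91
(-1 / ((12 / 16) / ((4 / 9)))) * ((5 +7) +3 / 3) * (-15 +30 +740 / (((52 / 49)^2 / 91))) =-12440300 / 27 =-460751.85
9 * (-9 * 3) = -243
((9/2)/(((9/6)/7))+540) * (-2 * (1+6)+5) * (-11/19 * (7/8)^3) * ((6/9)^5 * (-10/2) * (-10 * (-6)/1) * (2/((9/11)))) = -194026525/1026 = -189109.67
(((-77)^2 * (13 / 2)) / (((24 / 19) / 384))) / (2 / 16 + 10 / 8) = 8520512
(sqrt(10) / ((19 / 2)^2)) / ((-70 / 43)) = -86 * sqrt(10) / 12635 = -0.02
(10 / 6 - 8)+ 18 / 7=-79 / 21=-3.76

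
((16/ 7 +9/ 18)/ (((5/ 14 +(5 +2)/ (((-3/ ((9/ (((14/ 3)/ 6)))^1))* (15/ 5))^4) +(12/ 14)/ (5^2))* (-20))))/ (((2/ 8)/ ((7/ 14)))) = -735/ 51502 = -0.01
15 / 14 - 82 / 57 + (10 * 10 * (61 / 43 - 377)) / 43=-1289311757 / 1475502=-873.81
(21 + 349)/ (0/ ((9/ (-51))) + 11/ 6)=2220/ 11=201.82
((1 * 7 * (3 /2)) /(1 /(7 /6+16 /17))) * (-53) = -1173.01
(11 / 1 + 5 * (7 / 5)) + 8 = 26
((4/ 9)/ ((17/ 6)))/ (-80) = -1/ 510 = -0.00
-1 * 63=-63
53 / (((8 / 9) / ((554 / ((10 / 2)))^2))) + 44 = 36601933 / 50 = 732038.66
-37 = -37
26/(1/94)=2444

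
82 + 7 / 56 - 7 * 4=433 / 8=54.12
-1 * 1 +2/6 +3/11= -13/33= -0.39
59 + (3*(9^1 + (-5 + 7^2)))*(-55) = -8686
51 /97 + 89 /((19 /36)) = 311757 /1843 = 169.16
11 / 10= 1.10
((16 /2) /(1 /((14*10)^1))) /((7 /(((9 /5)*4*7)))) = 8064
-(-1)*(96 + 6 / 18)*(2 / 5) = 578 / 15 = 38.53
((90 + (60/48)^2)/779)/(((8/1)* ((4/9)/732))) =2412855/99712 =24.20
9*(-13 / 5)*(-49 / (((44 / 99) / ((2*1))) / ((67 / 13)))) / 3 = 88641 / 10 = 8864.10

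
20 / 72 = 5 / 18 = 0.28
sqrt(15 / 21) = sqrt(35) / 7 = 0.85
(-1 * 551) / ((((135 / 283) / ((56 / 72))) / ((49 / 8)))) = -5502.57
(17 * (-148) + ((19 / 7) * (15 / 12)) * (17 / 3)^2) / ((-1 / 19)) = 11524963 / 252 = 45733.98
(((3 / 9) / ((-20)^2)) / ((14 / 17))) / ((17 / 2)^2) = 1 / 71400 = 0.00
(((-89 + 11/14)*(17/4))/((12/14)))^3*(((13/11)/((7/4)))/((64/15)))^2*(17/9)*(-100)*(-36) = -14255440592.15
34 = 34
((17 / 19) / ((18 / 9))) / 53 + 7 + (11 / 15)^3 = 50318759 / 6797250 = 7.40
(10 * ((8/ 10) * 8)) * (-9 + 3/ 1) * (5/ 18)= -320/ 3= -106.67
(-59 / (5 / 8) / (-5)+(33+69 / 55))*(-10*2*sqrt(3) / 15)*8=-467584*sqrt(3) / 825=-981.67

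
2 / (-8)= -1 / 4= -0.25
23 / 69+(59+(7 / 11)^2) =21685 / 363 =59.74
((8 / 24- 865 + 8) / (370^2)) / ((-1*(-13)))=-257 / 533910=-0.00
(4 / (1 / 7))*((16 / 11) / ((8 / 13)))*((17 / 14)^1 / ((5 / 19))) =16796 / 55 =305.38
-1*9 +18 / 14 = -54 / 7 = -7.71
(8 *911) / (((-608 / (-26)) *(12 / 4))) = 11843 / 114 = 103.89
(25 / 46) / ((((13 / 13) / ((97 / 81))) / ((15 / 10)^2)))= 2425 / 1656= 1.46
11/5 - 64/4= -69/5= -13.80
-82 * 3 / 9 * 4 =-328 / 3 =-109.33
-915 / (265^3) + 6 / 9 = 7443301 / 11165775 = 0.67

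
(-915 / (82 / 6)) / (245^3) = -549 / 120590225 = -0.00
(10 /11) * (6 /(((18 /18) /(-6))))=-32.73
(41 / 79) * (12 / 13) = 492 / 1027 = 0.48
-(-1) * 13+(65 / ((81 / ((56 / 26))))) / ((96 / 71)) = 27757 / 1944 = 14.28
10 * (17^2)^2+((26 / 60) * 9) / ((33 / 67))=91873971 / 110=835217.92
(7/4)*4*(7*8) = 392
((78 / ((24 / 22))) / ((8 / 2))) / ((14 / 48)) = 429 / 7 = 61.29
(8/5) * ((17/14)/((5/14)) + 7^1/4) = 206/25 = 8.24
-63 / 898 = -0.07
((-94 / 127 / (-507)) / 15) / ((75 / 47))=4418 / 72437625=0.00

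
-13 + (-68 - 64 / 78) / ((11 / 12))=-1145 / 13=-88.08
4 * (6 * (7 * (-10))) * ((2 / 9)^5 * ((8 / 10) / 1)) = -14336 / 19683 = -0.73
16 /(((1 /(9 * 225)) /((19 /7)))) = 615600 /7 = 87942.86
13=13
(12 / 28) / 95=3 / 665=0.00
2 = 2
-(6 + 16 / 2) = -14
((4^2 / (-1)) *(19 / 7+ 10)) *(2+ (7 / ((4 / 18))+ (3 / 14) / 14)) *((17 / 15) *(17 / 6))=-337922498 / 15435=-21893.26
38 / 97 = 0.39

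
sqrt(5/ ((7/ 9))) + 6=3 * sqrt(35)/ 7 + 6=8.54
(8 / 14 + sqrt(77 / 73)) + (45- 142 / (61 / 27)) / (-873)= 24515 / 41419 + sqrt(5621) / 73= 1.62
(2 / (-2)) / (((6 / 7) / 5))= -35 / 6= -5.83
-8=-8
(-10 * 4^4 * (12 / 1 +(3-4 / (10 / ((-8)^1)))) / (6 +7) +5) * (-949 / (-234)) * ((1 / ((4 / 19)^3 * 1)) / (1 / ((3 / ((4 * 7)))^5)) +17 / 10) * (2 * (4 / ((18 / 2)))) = -816091326174053 / 37174394880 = -21953.05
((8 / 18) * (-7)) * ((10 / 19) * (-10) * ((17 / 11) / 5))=9520 / 1881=5.06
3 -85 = -82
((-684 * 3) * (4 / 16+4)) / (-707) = 8721 / 707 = 12.34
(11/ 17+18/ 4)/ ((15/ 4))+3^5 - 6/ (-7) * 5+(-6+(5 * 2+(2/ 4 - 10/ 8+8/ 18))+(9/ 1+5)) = 266.35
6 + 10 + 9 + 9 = 34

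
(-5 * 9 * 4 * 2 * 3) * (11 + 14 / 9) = -13560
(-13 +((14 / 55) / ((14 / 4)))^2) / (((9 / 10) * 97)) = -26206 / 176055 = -0.15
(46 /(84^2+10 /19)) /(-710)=-437 /47596270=-0.00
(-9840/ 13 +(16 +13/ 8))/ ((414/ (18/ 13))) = -76887/ 31096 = -2.47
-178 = -178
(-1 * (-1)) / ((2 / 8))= 4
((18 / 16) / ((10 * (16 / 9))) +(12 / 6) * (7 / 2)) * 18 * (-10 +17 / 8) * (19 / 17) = -97398693 / 87040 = -1119.01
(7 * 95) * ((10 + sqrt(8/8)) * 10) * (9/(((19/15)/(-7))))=-3638250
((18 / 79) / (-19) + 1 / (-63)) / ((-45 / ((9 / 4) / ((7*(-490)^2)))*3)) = 0.00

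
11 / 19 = 0.58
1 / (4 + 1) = 1 / 5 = 0.20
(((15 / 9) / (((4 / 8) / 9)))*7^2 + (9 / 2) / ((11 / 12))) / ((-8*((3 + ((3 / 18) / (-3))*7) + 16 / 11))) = -36504 / 805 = -45.35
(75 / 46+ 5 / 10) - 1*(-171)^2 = -672494 / 23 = -29238.87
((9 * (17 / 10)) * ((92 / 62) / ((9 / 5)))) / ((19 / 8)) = 3128 / 589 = 5.31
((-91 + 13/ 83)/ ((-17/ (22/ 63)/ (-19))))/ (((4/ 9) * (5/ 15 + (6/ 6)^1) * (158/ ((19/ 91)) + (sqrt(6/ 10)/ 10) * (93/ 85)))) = -4900742391187500/ 61984471303900039 + 991994020875 * sqrt(15)/ 433891299127300273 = -0.08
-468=-468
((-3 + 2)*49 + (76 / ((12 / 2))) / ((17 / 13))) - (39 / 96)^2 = -2061739 / 52224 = -39.48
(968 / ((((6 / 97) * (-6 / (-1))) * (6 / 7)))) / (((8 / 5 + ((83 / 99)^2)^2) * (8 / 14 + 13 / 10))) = 102305787610950 / 131755662103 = 776.48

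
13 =13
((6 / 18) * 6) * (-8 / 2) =-8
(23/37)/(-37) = -23/1369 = -0.02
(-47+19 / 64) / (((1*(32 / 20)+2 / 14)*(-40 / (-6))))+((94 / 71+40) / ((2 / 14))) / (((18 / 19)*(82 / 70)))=191248421 / 745216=256.63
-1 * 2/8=-1/4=-0.25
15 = 15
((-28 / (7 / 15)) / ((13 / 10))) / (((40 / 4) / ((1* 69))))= -4140 / 13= -318.46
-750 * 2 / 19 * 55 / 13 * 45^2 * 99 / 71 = -16539187500 / 17537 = -943102.44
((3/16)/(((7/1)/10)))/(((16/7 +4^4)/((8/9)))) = 5/5424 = 0.00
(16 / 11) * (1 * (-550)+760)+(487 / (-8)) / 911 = 24482323 / 80168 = 305.39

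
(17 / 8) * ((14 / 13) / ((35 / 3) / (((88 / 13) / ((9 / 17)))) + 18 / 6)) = 44506 / 76089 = 0.58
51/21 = 2.43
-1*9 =-9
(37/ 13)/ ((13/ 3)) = 111/ 169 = 0.66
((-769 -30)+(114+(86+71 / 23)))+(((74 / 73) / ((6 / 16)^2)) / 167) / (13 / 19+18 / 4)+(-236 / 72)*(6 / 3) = -299505165533 / 497136789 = -602.46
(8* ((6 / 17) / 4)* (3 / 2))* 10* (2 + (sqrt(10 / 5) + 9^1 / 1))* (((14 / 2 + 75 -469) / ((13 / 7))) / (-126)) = 3870* sqrt(2) / 221 + 42570 / 221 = 217.39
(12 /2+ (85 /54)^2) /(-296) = -24721 /863136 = -0.03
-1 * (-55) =55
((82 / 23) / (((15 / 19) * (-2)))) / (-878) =779 / 302910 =0.00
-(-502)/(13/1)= 502/13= 38.62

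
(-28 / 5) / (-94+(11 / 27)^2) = 20412 / 342025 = 0.06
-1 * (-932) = 932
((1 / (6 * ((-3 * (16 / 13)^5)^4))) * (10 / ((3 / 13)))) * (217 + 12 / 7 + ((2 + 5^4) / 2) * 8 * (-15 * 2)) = -105.16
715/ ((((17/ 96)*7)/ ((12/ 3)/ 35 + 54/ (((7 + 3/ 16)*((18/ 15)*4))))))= 18560256/ 19159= 968.75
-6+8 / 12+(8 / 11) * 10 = 64 / 33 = 1.94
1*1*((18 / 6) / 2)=1.50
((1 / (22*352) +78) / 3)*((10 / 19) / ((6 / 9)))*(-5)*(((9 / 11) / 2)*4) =-135907425 / 809248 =-167.94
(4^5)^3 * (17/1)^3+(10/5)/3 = 15825880743938/3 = 5275293581312.67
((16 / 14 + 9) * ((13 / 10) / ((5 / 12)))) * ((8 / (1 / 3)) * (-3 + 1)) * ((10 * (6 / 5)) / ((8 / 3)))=-1196208 / 175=-6835.47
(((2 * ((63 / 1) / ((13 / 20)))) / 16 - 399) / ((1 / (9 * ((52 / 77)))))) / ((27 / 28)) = -26824 / 11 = -2438.55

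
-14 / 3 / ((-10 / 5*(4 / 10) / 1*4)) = 35 / 24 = 1.46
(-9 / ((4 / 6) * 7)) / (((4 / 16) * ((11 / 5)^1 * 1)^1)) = -270 / 77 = -3.51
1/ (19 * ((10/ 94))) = 47/ 95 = 0.49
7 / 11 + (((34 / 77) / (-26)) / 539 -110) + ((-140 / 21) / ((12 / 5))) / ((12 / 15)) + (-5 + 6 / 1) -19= -2541278351 / 19423404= -130.84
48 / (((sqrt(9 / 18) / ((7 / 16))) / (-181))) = -3801 * sqrt(2) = -5375.43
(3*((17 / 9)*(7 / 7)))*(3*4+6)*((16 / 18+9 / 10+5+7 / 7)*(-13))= -154921 / 15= -10328.07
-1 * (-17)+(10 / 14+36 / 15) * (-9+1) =-277 / 35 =-7.91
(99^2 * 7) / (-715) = -6237 / 65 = -95.95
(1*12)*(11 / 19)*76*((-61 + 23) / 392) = -2508 / 49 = -51.18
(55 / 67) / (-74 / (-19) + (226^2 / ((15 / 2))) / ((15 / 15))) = 15675 / 130113866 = 0.00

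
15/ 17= 0.88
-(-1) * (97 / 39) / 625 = 97 / 24375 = 0.00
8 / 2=4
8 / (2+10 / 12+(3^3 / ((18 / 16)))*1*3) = 48 / 449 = 0.11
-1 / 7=-0.14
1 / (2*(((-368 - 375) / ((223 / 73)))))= -223 / 108478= -0.00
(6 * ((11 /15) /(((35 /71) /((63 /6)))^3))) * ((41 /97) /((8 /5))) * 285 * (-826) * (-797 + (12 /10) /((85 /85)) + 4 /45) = 408193125482209221 /194000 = 2104088275681.49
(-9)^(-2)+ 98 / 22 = 4.47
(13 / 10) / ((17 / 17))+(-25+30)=63 / 10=6.30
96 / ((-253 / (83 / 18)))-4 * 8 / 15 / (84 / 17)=-2.18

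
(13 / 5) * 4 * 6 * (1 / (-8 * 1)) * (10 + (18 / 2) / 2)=-113.10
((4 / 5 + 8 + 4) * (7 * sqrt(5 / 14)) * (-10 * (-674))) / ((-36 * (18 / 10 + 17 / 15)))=-13480 * sqrt(70) / 33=-3417.63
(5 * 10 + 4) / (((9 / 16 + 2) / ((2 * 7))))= 12096 / 41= 295.02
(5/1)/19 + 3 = 3.26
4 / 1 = 4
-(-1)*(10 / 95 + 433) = 8229 / 19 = 433.11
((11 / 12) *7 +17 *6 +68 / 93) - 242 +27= -39377 / 372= -105.85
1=1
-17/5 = -3.40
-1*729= -729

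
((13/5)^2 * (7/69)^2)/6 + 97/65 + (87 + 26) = 1063048513/9283950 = 114.50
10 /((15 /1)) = 2 /3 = 0.67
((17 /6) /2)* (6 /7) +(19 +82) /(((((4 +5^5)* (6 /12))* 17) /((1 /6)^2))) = 581374 /478737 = 1.21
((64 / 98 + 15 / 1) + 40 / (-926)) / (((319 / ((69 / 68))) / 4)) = 0.20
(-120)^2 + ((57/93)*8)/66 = 14731276/1023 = 14400.07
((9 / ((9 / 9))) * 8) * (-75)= -5400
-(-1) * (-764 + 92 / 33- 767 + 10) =-50101 / 33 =-1518.21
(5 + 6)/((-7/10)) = -110/7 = -15.71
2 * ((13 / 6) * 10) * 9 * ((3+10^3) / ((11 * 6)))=65195 / 11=5926.82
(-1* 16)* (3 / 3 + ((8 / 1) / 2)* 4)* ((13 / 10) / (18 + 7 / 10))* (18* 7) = -2382.55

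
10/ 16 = 5/ 8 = 0.62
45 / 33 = 15 / 11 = 1.36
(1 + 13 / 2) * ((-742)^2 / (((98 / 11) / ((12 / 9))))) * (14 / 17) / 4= 127231.18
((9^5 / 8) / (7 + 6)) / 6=19683 / 208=94.63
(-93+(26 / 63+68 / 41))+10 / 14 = -233024 / 2583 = -90.21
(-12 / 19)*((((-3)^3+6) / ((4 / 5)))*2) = 630 / 19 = 33.16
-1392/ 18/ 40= -29/ 15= -1.93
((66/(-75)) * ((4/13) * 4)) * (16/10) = -2816/1625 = -1.73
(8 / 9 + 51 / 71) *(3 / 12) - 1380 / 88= -429613 / 28116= -15.28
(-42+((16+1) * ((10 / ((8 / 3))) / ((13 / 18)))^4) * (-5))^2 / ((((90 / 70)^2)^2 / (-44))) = -2342289715715344229427131 / 38058732518976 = -61544080968.74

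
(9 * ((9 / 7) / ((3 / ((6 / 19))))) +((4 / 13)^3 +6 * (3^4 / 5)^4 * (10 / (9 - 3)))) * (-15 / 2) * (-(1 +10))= 415084484085018 / 7305025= 56821774.61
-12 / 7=-1.71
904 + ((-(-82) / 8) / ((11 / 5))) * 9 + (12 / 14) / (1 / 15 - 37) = 80701139 / 85316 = 945.91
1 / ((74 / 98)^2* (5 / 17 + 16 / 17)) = 5831 / 4107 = 1.42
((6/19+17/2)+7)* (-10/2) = -3005/38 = -79.08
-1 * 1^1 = -1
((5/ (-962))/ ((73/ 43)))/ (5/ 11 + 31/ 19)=-44935/ 30618536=-0.00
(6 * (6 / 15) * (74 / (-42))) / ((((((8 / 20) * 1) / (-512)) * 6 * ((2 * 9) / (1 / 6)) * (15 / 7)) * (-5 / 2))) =-9472 / 6075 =-1.56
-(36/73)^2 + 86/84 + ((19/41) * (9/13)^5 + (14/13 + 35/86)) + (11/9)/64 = 33155208617709307/14064856887961152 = 2.36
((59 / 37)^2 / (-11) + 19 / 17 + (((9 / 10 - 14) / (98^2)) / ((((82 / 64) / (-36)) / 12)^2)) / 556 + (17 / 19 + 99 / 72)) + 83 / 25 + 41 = 25758510696408272417 / 545762039529152600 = 47.20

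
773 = 773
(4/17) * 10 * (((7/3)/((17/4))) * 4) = 4480/867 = 5.17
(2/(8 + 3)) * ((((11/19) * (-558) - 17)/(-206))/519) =6461/11172513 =0.00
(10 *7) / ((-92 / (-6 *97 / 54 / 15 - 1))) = 812 / 621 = 1.31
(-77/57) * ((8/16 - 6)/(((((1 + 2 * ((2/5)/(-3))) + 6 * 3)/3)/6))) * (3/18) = 12705/10678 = 1.19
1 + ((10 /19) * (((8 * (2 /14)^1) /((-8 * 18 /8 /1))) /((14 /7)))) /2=1187 /1197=0.99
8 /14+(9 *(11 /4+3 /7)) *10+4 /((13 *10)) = 286.67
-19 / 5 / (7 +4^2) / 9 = -19 / 1035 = -0.02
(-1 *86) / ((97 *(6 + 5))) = -86 / 1067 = -0.08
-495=-495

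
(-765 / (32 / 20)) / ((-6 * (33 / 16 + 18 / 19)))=1615 / 61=26.48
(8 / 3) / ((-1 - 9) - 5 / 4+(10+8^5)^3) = 32 / 422599130099289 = 0.00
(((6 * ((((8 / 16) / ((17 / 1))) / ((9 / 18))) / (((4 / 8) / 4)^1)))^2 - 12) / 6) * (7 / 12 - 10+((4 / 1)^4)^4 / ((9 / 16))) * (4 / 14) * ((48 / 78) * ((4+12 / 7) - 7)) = 213305255525480 / 184093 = 1158682054.86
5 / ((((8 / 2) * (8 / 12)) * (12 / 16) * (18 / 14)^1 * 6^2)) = 35 / 648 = 0.05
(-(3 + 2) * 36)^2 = 32400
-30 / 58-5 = -160 / 29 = -5.52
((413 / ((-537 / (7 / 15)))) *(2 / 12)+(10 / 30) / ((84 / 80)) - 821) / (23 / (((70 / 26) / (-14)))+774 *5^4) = -0.00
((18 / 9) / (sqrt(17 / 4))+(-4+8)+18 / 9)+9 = 15.97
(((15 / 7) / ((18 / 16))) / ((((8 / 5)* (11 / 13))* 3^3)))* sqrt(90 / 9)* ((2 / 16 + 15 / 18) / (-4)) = -7475* sqrt(10) / 598752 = -0.04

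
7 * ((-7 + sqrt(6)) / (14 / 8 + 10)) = -2.71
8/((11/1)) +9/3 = 41/11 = 3.73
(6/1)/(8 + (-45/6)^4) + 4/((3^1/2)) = 406312/152259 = 2.67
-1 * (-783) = 783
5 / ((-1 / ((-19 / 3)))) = 95 / 3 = 31.67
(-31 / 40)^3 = -29791 / 64000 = -0.47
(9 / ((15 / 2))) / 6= 1 / 5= 0.20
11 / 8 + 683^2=3731923 / 8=466490.38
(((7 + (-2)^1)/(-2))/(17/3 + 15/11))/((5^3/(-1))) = 33/11600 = 0.00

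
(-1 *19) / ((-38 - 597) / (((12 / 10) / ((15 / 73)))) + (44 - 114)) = 0.11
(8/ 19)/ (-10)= -4/ 95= -0.04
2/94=0.02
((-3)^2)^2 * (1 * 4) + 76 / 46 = 7490 / 23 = 325.65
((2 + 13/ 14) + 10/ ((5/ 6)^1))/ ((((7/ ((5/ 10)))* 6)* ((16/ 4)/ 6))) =209/ 784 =0.27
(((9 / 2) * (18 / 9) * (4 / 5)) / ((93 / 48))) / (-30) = -0.12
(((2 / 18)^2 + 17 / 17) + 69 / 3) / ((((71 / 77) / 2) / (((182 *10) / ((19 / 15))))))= 74835.21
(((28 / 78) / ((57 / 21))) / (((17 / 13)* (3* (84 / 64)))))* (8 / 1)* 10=17920 / 8721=2.05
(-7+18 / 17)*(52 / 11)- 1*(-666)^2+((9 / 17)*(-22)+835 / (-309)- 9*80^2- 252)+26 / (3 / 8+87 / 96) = -1187939654183 / 2369103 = -501430.14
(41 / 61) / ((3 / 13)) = 533 / 183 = 2.91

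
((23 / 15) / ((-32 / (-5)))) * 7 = 161 / 96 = 1.68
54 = 54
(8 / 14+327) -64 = 1845 / 7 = 263.57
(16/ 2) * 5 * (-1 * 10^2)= -4000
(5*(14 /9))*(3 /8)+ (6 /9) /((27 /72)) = 169 /36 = 4.69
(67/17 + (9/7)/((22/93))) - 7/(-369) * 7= 9186125/966042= 9.51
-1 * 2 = -2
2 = 2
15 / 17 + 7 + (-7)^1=15 / 17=0.88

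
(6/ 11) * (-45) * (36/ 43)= -20.55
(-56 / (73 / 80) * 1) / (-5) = 896 / 73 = 12.27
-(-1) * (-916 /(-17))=53.88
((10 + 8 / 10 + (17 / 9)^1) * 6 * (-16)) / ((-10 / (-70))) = -127904 / 15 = -8526.93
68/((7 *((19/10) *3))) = 680/399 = 1.70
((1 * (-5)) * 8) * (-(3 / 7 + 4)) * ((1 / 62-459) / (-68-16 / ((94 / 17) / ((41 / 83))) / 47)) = 26087527895 / 21828051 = 1195.14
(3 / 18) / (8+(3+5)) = 1 / 96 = 0.01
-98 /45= -2.18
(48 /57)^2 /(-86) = -128 /15523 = -0.01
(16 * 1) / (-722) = -8 / 361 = -0.02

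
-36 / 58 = -18 / 29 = -0.62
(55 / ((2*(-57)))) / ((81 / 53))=-2915 / 9234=-0.32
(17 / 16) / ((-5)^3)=-17 / 2000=-0.01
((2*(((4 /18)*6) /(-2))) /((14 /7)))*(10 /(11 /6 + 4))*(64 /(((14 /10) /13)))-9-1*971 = -81300 /49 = -1659.18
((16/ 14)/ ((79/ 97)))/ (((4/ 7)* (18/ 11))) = 1067/ 711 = 1.50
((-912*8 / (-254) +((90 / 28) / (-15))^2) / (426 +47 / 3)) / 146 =2148453 / 4815357400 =0.00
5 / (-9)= -5 / 9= -0.56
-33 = -33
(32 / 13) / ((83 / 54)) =1728 / 1079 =1.60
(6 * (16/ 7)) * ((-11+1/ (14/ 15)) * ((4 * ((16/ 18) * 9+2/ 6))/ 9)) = -222400/ 441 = -504.31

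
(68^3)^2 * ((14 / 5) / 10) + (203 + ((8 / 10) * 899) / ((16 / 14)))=27682895967.02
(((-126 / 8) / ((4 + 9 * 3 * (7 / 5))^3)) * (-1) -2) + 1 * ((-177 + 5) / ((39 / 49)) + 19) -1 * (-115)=-84.10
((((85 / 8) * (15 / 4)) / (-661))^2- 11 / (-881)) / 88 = 6353653769 / 34686577958912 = 0.00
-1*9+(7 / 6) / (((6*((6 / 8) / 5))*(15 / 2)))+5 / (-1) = -1120 / 81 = -13.83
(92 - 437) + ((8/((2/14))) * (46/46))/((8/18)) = -219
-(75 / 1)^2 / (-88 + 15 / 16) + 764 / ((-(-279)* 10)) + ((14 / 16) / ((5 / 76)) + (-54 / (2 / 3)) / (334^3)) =5660760537051121 / 72404360902440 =78.18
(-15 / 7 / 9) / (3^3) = -5 / 567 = -0.01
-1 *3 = -3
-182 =-182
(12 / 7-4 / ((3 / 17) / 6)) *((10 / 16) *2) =-1175 / 7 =-167.86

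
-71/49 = -1.45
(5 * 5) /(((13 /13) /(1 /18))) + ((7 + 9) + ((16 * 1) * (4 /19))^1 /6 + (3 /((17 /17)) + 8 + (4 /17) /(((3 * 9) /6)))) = 56207 /1938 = 29.00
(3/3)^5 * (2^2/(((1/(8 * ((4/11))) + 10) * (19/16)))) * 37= 75776/6289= 12.05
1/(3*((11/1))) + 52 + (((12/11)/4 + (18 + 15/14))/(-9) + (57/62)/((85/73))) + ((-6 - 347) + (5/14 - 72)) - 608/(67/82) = -8290527293/7414890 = -1118.09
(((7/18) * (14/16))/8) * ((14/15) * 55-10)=1519/864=1.76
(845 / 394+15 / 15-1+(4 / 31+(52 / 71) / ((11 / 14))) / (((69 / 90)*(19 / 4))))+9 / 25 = 291392230897 / 104215038950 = 2.80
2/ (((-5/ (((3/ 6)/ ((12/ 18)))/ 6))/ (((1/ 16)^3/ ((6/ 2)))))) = -1/ 245760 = -0.00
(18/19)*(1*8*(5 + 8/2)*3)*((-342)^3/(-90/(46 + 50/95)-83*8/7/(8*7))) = 177283910539008/78581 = 2256065849.75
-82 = -82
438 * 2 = 876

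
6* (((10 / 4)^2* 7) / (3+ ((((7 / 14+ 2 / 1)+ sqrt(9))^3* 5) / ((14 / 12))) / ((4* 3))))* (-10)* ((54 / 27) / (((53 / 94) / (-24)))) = 1326528000 / 370523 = 3580.15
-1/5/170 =-0.00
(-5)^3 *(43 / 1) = -5375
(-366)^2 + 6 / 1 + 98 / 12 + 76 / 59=47425895 / 354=133971.45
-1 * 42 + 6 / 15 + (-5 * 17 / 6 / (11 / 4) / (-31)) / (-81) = -17236354 / 414315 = -41.60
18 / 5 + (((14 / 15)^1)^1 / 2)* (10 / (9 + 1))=4.07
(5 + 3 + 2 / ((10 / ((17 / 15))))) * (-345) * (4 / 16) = -14191 / 20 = -709.55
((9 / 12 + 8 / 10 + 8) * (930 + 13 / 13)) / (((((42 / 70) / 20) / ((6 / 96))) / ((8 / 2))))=889105 / 12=74092.08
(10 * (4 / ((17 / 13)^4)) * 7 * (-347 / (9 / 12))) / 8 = -1387493380 / 250563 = -5537.50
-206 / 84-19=-901 / 42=-21.45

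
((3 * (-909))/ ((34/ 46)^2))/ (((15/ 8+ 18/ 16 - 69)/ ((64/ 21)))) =5129184/ 22253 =230.49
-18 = -18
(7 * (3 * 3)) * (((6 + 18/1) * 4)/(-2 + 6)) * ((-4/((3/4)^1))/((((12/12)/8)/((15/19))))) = -967680/19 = -50930.53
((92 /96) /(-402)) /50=-23 /482400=-0.00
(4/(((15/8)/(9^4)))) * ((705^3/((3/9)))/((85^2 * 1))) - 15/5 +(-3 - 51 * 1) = 588541838919/289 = 2036476951.28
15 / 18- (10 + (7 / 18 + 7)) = -149 / 9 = -16.56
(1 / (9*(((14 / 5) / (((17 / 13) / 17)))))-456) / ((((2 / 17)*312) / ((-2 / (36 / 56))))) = 12697691 / 328536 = 38.65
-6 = -6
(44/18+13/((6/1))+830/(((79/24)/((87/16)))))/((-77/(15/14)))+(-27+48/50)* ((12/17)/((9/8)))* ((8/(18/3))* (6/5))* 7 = -4479255667/22159500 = -202.14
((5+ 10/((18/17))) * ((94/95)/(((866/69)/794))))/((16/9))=16737123/32908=508.60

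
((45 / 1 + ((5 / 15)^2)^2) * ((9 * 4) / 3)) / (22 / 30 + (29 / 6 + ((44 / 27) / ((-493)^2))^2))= 232609847685889680 / 2397233962388341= 97.03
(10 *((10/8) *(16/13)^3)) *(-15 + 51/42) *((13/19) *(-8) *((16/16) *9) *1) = 355737600/22477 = 15826.74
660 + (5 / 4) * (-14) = 1285 / 2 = 642.50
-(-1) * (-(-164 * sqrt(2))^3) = 8821888 * sqrt(2) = 12476033.66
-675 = -675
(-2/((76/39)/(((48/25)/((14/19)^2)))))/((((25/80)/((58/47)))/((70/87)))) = -94848/8225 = -11.53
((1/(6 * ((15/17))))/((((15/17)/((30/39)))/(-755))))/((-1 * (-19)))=-43639/6669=-6.54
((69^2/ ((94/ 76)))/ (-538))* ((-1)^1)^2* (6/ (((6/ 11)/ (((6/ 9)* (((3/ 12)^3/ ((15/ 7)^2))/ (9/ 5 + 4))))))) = -5417489/ 175990560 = -0.03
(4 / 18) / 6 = 1 / 27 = 0.04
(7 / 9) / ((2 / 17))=119 / 18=6.61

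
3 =3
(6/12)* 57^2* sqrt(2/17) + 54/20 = 27/10 + 3249* sqrt(34)/34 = 559.90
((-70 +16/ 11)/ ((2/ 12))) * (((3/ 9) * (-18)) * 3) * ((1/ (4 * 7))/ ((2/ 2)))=20358/ 77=264.39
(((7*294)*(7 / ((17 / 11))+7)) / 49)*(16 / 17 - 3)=-288120 / 289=-996.96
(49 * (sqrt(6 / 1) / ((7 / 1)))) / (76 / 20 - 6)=-35 * sqrt(6) / 11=-7.79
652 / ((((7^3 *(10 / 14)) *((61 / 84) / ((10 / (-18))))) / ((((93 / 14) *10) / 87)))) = -404240 / 260043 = -1.55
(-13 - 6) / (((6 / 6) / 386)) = -7334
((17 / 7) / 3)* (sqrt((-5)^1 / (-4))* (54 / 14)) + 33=153* sqrt(5) / 98 + 33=36.49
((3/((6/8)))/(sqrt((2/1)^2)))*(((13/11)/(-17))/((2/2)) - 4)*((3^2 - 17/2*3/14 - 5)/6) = -46421/15708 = -2.96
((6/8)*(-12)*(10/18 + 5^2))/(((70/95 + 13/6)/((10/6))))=-43700/331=-132.02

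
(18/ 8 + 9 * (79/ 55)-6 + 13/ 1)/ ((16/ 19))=92701/ 3520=26.34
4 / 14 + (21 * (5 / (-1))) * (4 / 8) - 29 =-1137 / 14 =-81.21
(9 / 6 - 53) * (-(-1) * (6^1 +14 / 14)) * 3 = -2163 / 2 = -1081.50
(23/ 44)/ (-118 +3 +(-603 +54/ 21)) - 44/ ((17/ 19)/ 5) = -921074097/ 3745984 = -245.88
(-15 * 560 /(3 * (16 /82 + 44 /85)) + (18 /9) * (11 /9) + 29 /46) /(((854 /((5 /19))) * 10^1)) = -79921 /660744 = -0.12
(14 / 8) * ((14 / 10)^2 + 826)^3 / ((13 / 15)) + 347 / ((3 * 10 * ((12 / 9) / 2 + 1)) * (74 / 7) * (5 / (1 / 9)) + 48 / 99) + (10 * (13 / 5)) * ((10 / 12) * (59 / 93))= 17843853315346553819537 / 15569498221875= 1146077610.28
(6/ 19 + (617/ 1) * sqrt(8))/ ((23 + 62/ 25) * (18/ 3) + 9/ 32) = 1600/ 776017 + 987200 * sqrt(2)/ 122529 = 11.40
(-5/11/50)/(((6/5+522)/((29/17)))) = -0.00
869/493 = 1.76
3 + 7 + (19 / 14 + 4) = 215 / 14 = 15.36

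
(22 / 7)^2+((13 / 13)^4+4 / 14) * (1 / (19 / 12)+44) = 62620 / 931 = 67.26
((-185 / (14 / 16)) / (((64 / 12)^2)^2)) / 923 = -0.00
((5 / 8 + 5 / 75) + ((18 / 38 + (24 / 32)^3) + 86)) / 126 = 0.70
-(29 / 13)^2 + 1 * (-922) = -926.98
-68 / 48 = -17 / 12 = -1.42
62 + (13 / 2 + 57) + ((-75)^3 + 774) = -841951 / 2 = -420975.50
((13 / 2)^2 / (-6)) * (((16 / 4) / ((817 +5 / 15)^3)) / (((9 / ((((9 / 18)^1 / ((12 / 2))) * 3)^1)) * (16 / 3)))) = -0.00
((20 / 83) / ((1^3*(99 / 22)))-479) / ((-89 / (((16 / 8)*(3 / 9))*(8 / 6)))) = 2862184 / 598347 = 4.78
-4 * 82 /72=-41 /9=-4.56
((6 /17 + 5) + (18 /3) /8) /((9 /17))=415 /36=11.53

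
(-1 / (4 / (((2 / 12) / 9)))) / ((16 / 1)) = -1 / 3456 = -0.00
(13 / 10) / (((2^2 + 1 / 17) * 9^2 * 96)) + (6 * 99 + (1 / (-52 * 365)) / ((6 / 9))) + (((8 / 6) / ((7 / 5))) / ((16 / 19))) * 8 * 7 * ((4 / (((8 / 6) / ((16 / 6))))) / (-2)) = 1734607212761 / 5091802560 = 340.67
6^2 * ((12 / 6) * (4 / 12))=24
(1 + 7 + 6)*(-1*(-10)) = 140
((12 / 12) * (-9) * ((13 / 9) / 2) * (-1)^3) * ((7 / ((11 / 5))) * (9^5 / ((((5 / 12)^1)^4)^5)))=10300276067628408611266363392 / 209808349609375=49093737626770.57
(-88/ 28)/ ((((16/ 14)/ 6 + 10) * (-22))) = 3/ 214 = 0.01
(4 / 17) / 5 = 4 / 85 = 0.05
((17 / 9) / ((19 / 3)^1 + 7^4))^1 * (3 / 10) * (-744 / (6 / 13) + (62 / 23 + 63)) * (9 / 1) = -1088289 / 332212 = -3.28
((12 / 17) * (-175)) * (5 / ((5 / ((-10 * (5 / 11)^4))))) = 13125000 / 248897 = 52.73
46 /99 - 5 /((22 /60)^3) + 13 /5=-5891443 /59895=-98.36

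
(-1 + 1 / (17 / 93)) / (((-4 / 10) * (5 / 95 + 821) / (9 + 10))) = -6859 / 26520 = -0.26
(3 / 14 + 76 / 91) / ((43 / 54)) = 1.32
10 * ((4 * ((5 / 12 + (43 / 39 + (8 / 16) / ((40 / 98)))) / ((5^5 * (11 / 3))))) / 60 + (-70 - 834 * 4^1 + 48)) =-300121248573 / 8937500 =-33580.00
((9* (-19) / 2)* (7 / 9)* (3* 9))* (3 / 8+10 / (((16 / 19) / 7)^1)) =-599697 / 4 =-149924.25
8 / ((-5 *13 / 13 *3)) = -8 / 15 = -0.53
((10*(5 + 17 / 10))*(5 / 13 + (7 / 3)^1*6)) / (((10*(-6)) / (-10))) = 12529 / 78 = 160.63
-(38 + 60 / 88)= -851 / 22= -38.68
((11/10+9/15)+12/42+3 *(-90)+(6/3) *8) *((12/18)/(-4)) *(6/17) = 17641/1190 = 14.82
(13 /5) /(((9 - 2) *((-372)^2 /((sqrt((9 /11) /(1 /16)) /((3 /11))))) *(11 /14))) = 13 *sqrt(11) /951390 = 0.00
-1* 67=-67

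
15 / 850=3 / 170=0.02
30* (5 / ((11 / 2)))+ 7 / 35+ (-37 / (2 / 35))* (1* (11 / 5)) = -153673 / 110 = -1397.03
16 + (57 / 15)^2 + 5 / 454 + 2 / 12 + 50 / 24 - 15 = 401813 / 22700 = 17.70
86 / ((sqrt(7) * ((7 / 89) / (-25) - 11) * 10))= -19135 * sqrt(7) / 171374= -0.30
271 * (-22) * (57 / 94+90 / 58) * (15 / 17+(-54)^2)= -37530459.49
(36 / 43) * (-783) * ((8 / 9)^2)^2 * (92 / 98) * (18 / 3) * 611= -26708344832 / 18963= -1408445.12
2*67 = 134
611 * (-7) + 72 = -4205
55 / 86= 0.64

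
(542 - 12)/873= 530/873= 0.61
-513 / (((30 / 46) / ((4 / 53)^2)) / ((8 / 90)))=-27968 / 70225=-0.40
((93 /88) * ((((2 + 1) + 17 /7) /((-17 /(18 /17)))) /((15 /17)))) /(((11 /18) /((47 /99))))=-249147 /791945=-0.31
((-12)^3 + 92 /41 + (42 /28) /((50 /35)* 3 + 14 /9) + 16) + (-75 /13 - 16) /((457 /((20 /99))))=-30340853334469 /17748285984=-1709.51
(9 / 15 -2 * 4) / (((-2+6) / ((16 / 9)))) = -148 / 45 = -3.29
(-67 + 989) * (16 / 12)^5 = 944128 / 243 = 3885.30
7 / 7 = 1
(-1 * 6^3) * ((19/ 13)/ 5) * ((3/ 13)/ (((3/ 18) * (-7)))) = 73872/ 5915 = 12.49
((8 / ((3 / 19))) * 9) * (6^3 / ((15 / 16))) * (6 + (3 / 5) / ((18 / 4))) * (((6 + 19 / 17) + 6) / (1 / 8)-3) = 27917881344 / 425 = 65689132.57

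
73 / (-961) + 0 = -73 / 961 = -0.08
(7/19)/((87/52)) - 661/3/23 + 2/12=-699005/76038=-9.19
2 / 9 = 0.22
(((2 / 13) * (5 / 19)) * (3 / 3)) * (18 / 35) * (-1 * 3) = -108 / 1729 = -0.06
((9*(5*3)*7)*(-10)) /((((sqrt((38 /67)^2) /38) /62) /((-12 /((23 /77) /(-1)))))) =-36271897200 /23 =-1577039008.70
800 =800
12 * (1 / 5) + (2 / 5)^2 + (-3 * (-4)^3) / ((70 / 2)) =1408 / 175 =8.05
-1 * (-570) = 570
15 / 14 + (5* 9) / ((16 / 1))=435 / 112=3.88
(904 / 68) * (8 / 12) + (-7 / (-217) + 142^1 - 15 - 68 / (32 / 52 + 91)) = 84829582 / 627657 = 135.15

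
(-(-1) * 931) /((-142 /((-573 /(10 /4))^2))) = -611348598 /1775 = -344421.75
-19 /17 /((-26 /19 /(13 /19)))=19 /34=0.56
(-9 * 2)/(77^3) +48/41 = 1.17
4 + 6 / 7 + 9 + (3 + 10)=188 / 7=26.86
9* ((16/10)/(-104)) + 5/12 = 217/780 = 0.28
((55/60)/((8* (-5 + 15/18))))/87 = -11/34800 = -0.00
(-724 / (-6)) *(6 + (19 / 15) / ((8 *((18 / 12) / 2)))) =101179 / 135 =749.47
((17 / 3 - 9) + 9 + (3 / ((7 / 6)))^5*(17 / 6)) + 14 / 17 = 278605693 / 857157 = 325.03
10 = 10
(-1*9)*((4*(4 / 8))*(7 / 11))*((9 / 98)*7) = -81 / 11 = -7.36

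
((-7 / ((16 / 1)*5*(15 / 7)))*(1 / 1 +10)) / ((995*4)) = -539 / 4776000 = -0.00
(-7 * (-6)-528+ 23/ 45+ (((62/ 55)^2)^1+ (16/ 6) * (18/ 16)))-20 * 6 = -16368164/ 27225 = -601.22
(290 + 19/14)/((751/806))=1643837/5257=312.69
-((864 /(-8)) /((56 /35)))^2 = -18225 /4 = -4556.25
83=83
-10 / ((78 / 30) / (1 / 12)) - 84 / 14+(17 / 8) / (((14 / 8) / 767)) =252535 / 273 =925.04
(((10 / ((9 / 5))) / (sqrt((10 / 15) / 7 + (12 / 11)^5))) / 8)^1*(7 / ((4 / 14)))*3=148225*sqrt(1281489594) / 133141776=39.85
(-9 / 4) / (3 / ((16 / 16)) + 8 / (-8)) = -9 / 8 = -1.12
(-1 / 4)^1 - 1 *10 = -10.25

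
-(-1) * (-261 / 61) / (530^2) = -261 / 17134900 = -0.00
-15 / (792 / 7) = -35 / 264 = -0.13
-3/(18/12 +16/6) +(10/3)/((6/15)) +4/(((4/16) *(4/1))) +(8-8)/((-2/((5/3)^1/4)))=871/75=11.61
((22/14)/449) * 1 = 11/3143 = 0.00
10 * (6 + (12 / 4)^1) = 90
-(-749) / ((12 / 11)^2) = 90629 / 144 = 629.37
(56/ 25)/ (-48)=-7/ 150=-0.05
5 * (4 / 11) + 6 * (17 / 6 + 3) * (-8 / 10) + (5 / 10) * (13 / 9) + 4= -4249 / 198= -21.46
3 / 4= 0.75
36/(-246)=-6/41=-0.15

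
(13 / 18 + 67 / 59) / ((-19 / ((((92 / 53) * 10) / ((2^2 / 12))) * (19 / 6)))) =-453790 / 28143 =-16.12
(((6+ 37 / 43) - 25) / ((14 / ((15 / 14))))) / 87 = -975 / 61103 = -0.02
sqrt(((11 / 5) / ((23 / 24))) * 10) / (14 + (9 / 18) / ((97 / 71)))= 776 * sqrt(759) / 64101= 0.33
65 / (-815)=-0.08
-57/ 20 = -2.85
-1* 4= -4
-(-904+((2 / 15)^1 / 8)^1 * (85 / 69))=748495 / 828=903.98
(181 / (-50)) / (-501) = 181 / 25050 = 0.01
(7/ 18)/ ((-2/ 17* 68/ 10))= -35/ 72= -0.49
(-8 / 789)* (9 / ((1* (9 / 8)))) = -0.08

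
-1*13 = -13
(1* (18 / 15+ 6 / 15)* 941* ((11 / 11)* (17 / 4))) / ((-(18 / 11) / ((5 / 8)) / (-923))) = 162417541 / 72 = 2255799.18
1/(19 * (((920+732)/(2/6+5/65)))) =4/306033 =0.00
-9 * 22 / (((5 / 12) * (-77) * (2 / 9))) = 27.77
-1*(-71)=71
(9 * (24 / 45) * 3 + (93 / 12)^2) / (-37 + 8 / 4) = -851 / 400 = -2.13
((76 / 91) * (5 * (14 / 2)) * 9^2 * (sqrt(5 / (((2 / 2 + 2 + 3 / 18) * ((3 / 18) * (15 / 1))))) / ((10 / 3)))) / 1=972 * sqrt(57) / 13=564.50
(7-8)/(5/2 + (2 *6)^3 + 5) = -2/3471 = -0.00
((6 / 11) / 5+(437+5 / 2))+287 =79927 / 110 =726.61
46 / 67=0.69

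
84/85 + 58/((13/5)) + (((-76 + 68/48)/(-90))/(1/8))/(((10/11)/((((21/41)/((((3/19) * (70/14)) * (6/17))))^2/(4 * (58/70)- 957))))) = 14023861817024557/602656129319400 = 23.27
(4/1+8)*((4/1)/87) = 16/29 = 0.55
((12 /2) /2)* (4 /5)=12 /5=2.40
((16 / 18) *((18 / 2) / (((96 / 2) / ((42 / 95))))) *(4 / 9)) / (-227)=-28 / 194085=-0.00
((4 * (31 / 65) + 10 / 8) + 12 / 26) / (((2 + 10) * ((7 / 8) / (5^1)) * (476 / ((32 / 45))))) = 3764 / 1461915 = 0.00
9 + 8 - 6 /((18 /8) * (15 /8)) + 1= 746 /45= 16.58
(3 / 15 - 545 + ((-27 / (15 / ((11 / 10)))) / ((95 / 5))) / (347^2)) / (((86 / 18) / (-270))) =15143488359777 / 491870765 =30787.53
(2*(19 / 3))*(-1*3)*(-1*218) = 8284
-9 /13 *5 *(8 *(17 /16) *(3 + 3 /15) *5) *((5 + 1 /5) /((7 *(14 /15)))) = -18360 /49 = -374.69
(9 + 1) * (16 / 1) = 160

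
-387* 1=-387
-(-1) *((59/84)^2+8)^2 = 3591485041/49787136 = 72.14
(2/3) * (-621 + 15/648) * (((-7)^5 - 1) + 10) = 1126566269/162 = 6954112.77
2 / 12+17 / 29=131 / 174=0.75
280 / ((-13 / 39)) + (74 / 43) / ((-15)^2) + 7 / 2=-836.49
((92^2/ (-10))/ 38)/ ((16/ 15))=-1587/ 76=-20.88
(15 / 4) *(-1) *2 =-15 / 2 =-7.50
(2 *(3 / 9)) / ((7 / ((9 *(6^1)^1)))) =36 / 7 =5.14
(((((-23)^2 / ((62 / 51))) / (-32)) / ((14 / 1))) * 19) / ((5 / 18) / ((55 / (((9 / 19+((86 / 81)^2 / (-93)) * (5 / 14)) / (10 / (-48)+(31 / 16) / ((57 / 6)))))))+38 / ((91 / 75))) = -4328406432207 / 7218744491008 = -0.60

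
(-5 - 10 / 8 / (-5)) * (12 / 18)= -3.17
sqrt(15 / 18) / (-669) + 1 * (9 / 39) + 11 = 146 / 13-sqrt(30) / 4014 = 11.23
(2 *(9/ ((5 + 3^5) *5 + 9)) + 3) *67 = 252255/ 1249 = 201.97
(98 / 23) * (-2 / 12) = -49 / 69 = -0.71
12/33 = 4/11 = 0.36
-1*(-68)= 68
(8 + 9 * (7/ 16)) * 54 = 5157/ 8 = 644.62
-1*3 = -3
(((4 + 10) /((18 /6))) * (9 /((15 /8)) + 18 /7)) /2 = 86 /5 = 17.20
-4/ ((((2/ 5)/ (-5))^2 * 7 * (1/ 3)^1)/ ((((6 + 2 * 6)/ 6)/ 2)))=-5625/ 14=-401.79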